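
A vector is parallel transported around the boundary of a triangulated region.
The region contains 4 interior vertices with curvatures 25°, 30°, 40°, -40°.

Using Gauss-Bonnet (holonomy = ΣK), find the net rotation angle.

Holonomy = total enclosed curvature = 25° + 30° + 40° + (-40°) = 55°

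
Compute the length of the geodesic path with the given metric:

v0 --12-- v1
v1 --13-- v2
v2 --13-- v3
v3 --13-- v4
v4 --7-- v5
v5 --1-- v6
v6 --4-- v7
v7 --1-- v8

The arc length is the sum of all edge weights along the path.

Arc length = 12 + 13 + 13 + 13 + 7 + 1 + 4 + 1 = 64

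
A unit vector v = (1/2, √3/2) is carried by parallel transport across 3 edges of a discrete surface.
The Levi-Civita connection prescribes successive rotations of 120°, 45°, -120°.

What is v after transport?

Total rotation: 120° + 45° + (-120°) = 45°. Final vector: (-0.2588, 0.9659)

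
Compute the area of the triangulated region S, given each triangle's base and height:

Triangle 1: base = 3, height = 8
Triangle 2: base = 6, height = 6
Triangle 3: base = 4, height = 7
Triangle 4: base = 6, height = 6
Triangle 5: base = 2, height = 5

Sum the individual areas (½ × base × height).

(1/2)×3×8 + (1/2)×6×6 + (1/2)×4×7 + (1/2)×6×6 + (1/2)×2×5 = 67.0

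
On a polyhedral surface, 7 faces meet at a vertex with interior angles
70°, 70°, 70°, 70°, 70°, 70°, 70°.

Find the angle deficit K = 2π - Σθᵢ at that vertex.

Sum of angles = 490°. K = 360° - 490° = -130°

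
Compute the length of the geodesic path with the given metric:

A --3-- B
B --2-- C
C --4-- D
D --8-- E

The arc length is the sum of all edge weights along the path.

Arc length = 3 + 2 + 4 + 8 = 17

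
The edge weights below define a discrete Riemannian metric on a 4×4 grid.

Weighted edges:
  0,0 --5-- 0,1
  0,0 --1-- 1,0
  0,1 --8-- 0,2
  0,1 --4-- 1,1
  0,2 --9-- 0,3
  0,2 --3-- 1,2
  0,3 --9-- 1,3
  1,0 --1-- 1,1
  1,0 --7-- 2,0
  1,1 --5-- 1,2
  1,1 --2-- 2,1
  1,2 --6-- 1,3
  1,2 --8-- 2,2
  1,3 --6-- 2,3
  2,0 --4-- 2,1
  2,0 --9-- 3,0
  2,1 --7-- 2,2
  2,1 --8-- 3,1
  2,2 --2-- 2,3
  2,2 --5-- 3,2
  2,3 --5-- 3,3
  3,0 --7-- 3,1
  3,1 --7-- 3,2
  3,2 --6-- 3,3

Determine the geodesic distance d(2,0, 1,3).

Shortest path: 2,0 → 2,1 → 1,1 → 1,2 → 1,3, total weight = 17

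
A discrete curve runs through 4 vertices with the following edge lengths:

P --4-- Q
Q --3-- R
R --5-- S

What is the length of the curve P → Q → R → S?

Arc length = 4 + 3 + 5 = 12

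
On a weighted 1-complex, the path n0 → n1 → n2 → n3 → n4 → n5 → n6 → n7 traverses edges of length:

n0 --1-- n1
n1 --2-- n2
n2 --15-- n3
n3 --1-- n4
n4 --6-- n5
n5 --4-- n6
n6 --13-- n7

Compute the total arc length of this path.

Arc length = 1 + 2 + 15 + 1 + 6 + 4 + 13 = 42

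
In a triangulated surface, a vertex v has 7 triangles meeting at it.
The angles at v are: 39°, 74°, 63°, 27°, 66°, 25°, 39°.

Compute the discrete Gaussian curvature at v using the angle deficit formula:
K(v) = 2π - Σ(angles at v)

Sum of angles = 333°. K = 360° - 333° = 27° = 3π/20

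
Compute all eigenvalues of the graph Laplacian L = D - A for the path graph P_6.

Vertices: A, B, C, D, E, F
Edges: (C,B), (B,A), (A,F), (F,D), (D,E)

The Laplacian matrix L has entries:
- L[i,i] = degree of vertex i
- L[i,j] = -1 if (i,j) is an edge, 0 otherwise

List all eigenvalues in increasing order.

The path graph P_n has Laplacian eigenvalues λ_k = 2 − 2cos(kπ/n), k = 0, 1, …, n−1. Here n = 6:
k=0: 2 − 2cos(0) = 0.0; k=1: 2 − 2cos(π/6) = 0.2679; k=2: 2 − 2cos(π/3) = 1.0; k=3: 2 − 2cos(π/2) = 2.0; k=4: 2 − 2cos(2π/3) = 3.0; k=5: 2 − 2cos(5π/6) = 3.7321.
Laplacian eigenvalues (increasing order): [0.0, 0.2679, 1.0, 2.0, 3.0, 3.7321]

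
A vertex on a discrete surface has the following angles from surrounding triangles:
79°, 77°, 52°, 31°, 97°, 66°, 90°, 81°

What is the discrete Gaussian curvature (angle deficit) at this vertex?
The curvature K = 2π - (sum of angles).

Sum of angles = 573°. K = 360° - 573° = -213° = -71π/60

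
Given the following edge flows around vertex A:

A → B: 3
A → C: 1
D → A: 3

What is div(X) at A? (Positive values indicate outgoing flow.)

Divergence = sum of outgoing flows = 3 + 1 + (-3) = 1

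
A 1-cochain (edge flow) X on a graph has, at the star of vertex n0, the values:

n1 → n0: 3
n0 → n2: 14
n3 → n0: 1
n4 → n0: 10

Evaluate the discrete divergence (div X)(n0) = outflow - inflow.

Divergence = sum of outgoing flows = (-3) + 14 + (-1) + (-10) = 0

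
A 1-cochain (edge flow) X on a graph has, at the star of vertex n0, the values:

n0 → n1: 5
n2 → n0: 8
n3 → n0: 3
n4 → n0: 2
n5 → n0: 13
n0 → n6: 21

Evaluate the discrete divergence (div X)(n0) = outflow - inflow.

Divergence = sum of outgoing flows = 5 + (-8) + (-3) + (-2) + (-13) + 21 = 0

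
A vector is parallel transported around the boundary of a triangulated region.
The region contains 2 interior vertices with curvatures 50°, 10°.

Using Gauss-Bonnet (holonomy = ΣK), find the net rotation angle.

Holonomy = total enclosed curvature = 50° + 10° = 60°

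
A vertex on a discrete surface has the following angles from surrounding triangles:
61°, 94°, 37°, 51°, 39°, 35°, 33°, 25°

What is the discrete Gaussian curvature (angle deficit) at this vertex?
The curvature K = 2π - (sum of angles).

Sum of angles = 375°. K = 360° - 375° = -15° = -π/12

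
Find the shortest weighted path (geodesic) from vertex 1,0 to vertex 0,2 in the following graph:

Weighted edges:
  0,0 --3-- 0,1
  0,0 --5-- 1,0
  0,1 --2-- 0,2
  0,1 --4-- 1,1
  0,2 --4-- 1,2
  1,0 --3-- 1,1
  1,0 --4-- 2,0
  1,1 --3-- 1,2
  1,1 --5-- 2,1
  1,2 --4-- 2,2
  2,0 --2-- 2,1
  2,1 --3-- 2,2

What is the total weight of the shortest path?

Shortest path: 1,0 → 1,1 → 0,1 → 0,2, total weight = 9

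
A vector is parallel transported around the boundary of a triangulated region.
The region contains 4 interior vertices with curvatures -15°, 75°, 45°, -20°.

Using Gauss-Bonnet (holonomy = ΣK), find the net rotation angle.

Holonomy = total enclosed curvature = (-15°) + 75° + 45° + (-20°) = 85°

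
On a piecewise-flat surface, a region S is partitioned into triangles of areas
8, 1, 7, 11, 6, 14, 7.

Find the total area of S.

8 + 1 + 7 + 11 + 6 + 14 + 7 = 54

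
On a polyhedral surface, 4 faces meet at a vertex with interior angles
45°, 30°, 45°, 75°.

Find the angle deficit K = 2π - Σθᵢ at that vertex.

Sum of angles = 195°. K = 360° - 195° = 165° = 11π/12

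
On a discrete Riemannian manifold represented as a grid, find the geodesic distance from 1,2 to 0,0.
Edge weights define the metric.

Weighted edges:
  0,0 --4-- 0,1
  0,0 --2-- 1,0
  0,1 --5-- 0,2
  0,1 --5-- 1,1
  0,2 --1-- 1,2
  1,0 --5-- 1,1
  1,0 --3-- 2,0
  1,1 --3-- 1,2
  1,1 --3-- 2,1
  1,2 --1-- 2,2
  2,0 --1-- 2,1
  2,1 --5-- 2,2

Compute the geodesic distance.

Shortest path: 1,2 → 0,2 → 0,1 → 0,0, total weight = 10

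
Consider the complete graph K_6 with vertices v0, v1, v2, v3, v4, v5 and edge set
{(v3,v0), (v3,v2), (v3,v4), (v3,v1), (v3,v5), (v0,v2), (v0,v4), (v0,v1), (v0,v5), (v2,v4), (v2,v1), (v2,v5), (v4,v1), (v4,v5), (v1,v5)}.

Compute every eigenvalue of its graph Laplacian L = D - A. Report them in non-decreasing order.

For the complete graph K_n, L = nI − J (J = all-ones matrix). J has eigenvalues n (once, eigenvector 𝟙) and 0 (multiplicity n−1), so L has eigenvalues 0 (once) and n (multiplicity n−1). Here n = 6: eigenvalue 0 once and 6 with multiplicity 5.
Laplacian eigenvalues (increasing order): [0.0, 6.0, 6.0, 6.0, 6.0, 6.0]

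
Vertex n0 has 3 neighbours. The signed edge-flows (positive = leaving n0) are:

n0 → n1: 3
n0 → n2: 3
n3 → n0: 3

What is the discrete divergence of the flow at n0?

Divergence = sum of outgoing flows = 3 + 3 + (-3) = 3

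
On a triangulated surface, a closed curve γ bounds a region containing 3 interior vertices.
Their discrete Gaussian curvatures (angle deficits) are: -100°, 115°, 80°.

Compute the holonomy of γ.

Holonomy = total enclosed curvature = (-100°) + 115° + 80° = 95°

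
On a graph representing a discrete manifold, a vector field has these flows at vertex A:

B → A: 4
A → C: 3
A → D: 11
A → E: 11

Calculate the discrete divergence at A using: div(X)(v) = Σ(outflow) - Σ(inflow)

Divergence = sum of outgoing flows = (-4) + 3 + 11 + 11 = 21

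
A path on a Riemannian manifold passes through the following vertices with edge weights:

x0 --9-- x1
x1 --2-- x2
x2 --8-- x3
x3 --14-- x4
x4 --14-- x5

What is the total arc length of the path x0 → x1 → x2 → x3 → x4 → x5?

Arc length = 9 + 2 + 8 + 14 + 14 = 47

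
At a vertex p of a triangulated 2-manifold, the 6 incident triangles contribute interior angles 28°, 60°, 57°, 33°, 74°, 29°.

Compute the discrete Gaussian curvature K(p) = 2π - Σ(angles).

Sum of angles = 281°. K = 360° - 281° = 79° = 79π/180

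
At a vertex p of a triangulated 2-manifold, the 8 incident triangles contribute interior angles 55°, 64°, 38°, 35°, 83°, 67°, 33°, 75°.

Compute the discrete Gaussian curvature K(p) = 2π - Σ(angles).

Sum of angles = 450°. K = 360° - 450° = -90° = -π/2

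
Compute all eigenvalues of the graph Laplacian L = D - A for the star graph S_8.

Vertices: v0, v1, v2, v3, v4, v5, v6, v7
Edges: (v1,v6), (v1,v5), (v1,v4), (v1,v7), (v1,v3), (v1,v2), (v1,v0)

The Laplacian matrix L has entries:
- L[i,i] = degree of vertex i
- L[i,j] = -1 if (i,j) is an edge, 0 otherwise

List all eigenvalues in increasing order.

The star S_8 is the complete bipartite graph K_{1,7} (one hub of degree 7, 7 leaves of degree 1). The Laplacian spectrum of K_{p,q} is 0, p (multiplicity q−1), q (multiplicity p−1), p+q. With p = 1, q = 7: 0 once, 1 with multiplicity 6, and 8 once. (Check: trace L = sum of degrees = 14 = 6·1 + 8.)
Laplacian eigenvalues (increasing order): [0.0, 1.0, 1.0, 1.0, 1.0, 1.0, 1.0, 8.0]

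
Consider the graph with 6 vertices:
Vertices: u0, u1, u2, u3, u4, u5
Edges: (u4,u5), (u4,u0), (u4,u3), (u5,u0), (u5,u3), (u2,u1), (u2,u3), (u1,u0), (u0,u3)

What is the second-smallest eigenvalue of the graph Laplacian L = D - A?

Degrees: deg(u0) = 4, deg(u1) = 2, deg(u2) = 2, deg(u3) = 4, deg(u4) = 3, deg(u5) = 3.
L = D − A with rows/columns ordered (u0, u1, u2, u3, u4, u5):
  [ 4, -1,  0, -1, -1, -1]
  [-1,  2, -1,  0,  0,  0]
  [ 0, -1,  2, -1,  0,  0]
  [-1,  0, -1,  4, -1, -1]
  [-1,  0,  0, -1,  3, -1]
  [-1,  0,  0, -1, -1,  3]
Characteristic polynomial: det(λI − L) = λ(λ² − 6λ + 6)(λ² − 8λ + 14)(λ − 4).
Roots: λ = 0; (λ² − 6λ + 6) = 0 ⇒ λ = 3 ± √3 ≈ 1.2679, 4.7321; (λ² − 8λ + 14) = 0 ⇒ λ = 4 ± √2 ≈ 2.5858, 5.4142; (λ − 4) = 0 ⇒ λ = 4.
(Check: the roots sum (with multiplicity) to 18, matching trace L = Σdeg = 2·9 = 18.)
Laplacian eigenvalues: [0.0, 1.2679, 2.5858, 4.0, 4.7321, 5.4142]. Algebraic connectivity (smallest non-zero eigenvalue) = 1.2679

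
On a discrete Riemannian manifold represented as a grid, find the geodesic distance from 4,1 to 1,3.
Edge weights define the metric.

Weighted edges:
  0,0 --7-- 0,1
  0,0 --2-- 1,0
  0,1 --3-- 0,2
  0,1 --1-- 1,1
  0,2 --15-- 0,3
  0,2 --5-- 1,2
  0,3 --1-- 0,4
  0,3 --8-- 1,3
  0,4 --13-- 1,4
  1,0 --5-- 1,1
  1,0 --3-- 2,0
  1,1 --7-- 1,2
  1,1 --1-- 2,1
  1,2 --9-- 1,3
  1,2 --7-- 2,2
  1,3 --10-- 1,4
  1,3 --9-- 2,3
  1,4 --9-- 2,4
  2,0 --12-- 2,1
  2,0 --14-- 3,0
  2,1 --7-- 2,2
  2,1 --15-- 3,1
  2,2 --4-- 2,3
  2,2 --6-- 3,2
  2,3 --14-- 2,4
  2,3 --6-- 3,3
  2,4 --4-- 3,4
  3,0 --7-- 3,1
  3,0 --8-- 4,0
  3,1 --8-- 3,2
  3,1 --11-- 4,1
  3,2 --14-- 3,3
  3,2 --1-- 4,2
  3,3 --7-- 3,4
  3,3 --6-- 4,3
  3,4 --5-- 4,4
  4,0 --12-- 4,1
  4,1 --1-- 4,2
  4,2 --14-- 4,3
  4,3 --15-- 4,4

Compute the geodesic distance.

Shortest path: 4,1 → 4,2 → 3,2 → 2,2 → 2,3 → 1,3, total weight = 21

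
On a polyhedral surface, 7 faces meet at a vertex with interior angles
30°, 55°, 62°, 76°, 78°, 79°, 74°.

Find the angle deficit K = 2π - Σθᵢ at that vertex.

Sum of angles = 454°. K = 360° - 454° = -94° = -47π/90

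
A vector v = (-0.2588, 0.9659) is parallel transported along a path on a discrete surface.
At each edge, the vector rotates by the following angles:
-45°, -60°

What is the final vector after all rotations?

Total rotation: (-45°) + (-60°) = -105°. Final vector: (1, 0)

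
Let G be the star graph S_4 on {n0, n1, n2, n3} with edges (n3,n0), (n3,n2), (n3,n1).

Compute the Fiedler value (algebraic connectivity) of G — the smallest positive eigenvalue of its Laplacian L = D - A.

The star S_4 is the complete bipartite graph K_{1,3} (one hub of degree 3, 3 leaves of degree 1). The Laplacian spectrum of K_{p,q} is 0, p (multiplicity q−1), q (multiplicity p−1), p+q. With p = 1, q = 3: 0 once, 1 with multiplicity 2, and 4 once. (Check: trace L = sum of degrees = 6 = 2·1 + 4.)
Laplacian eigenvalues: [0.0, 1.0, 1.0, 4.0]. Algebraic connectivity (smallest non-zero eigenvalue) = 1.0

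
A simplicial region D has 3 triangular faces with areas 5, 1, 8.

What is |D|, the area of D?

5 + 1 + 8 = 14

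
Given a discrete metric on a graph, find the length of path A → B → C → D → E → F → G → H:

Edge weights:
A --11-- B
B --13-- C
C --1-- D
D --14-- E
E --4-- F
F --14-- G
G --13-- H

Arc length = 11 + 13 + 1 + 14 + 4 + 14 + 13 = 70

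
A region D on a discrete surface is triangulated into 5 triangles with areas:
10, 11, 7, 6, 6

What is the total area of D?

10 + 11 + 7 + 6 + 6 = 40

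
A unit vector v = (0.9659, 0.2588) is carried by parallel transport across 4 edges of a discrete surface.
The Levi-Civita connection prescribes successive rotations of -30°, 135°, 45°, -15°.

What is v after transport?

Total rotation: (-30°) + 135° + 45° + (-15°) = 135°. Final vector: (-0.8660, 0.5000)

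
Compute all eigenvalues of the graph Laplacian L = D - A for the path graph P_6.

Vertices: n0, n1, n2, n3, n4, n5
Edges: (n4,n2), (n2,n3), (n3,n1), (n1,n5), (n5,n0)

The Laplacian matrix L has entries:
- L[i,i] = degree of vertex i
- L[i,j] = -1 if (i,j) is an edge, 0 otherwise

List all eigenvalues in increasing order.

The path graph P_n has Laplacian eigenvalues λ_k = 2 − 2cos(kπ/n), k = 0, 1, …, n−1. Here n = 6:
k=0: 2 − 2cos(0) = 0.0; k=1: 2 − 2cos(π/6) = 0.2679; k=2: 2 − 2cos(π/3) = 1.0; k=3: 2 − 2cos(π/2) = 2.0; k=4: 2 − 2cos(2π/3) = 3.0; k=5: 2 − 2cos(5π/6) = 3.7321.
Laplacian eigenvalues (increasing order): [0.0, 0.2679, 1.0, 2.0, 3.0, 3.7321]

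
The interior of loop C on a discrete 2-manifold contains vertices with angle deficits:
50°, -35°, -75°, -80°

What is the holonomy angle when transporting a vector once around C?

Holonomy = total enclosed curvature = 50° + (-35°) + (-75°) + (-80°) = -140°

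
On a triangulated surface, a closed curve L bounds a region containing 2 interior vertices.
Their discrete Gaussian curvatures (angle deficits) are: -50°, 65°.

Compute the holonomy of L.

Holonomy = total enclosed curvature = (-50°) + 65° = 15°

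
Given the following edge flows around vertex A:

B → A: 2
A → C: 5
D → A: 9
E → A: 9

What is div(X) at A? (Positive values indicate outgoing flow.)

Divergence = sum of outgoing flows = (-2) + 5 + (-9) + (-9) = -15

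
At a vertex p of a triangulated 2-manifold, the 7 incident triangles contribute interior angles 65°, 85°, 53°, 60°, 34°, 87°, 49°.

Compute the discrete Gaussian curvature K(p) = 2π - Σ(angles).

Sum of angles = 433°. K = 360° - 433° = -73° = -73π/180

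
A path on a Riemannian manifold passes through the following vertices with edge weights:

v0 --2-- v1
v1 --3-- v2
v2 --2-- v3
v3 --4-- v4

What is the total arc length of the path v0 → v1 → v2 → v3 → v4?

Arc length = 2 + 3 + 2 + 4 = 11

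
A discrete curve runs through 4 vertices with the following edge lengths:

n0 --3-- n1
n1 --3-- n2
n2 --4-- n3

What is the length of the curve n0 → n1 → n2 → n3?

Arc length = 3 + 3 + 4 = 10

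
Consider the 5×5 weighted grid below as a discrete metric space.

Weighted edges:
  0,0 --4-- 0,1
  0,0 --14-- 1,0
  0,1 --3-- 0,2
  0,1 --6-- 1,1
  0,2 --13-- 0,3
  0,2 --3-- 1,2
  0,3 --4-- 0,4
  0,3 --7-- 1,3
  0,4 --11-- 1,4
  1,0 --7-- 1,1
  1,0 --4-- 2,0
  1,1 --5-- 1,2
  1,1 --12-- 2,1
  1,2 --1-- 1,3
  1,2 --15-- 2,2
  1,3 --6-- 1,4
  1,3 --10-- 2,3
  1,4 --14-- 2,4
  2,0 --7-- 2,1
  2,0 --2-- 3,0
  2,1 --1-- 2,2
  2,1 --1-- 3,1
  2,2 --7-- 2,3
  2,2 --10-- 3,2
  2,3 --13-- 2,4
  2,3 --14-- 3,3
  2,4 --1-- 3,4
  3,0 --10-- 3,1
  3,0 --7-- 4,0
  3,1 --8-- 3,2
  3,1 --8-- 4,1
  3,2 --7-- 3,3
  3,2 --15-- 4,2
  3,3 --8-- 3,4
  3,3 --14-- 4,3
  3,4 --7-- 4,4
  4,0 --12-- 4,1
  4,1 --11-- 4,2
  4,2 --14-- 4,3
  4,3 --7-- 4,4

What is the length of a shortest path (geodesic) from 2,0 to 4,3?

Shortest path: 2,0 → 2,1 → 3,1 → 3,2 → 3,3 → 4,3, total weight = 37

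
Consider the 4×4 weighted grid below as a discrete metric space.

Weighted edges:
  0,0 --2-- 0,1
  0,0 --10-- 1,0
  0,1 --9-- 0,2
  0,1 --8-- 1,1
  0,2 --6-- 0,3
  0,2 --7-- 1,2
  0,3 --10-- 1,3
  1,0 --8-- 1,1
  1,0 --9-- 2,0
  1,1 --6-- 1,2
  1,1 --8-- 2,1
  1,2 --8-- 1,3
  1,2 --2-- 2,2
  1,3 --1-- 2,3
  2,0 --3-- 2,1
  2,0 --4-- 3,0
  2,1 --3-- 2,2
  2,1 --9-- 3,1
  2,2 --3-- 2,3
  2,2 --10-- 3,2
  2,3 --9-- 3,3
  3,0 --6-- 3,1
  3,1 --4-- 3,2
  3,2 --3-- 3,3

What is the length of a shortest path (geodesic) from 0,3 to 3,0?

Shortest path: 0,3 → 1,3 → 2,3 → 2,2 → 2,1 → 2,0 → 3,0, total weight = 24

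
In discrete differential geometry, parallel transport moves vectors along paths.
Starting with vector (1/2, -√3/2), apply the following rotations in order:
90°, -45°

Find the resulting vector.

Total rotation: 90° + (-45°) = 45°. Final vector: (0.9659, -0.2588)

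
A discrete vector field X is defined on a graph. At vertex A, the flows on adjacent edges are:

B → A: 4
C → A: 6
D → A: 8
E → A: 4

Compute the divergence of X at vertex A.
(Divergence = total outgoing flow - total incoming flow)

Divergence = sum of outgoing flows = (-4) + (-6) + (-8) + (-4) = -22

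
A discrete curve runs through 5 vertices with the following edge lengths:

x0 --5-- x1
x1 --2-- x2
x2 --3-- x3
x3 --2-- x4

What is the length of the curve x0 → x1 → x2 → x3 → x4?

Arc length = 5 + 2 + 3 + 2 = 12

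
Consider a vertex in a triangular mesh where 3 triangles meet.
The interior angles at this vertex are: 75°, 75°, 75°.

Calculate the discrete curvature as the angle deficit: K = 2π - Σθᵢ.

Sum of angles = 225°. K = 360° - 225° = 135°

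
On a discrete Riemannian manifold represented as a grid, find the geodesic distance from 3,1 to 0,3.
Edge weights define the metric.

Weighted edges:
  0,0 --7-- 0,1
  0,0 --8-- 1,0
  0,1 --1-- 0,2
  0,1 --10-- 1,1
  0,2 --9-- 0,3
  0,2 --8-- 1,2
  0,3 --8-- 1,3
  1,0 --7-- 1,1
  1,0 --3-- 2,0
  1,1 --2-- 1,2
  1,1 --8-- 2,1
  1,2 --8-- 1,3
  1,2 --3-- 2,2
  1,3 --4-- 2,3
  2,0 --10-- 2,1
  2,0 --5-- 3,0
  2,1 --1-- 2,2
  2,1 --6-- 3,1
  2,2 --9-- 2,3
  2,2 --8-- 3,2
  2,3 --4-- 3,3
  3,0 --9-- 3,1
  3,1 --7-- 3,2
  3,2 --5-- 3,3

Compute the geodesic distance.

Shortest path: 3,1 → 2,1 → 2,2 → 1,2 → 1,3 → 0,3, total weight = 26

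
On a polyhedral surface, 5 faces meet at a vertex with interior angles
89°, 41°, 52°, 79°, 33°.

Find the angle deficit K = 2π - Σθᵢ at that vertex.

Sum of angles = 294°. K = 360° - 294° = 66° = 11π/30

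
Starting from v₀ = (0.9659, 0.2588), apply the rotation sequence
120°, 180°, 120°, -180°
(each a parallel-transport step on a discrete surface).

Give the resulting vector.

Total rotation: 120° + 180° + 120° + (-180°) = 240° ≡ -120° (mod 360°). Final vector: (-0.2588, -0.9659)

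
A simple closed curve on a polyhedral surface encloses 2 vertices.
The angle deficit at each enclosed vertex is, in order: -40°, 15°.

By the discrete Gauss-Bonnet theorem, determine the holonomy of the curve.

Holonomy = total enclosed curvature = (-40°) + 15° = -25°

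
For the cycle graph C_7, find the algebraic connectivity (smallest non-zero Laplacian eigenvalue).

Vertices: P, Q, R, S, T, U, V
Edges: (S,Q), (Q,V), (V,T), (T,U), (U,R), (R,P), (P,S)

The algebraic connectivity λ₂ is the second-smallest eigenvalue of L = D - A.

The cycle graph C_n has Laplacian eigenvalues λ_k = 2 − 2cos(2πk/n), k = 0, 1, …, n−1. Here n = 7:
k=0: 2 − 2cos(0) = 0.0; k=1: 2 − 2cos(2π/7) = 0.753; k=2: 2 − 2cos(4π/7) = 2.445; k=3: 2 − 2cos(6π/7) = 3.8019; k=4: 2 − 2cos(8π/7) = 3.8019; k=5: 2 − 2cos(10π/7) = 2.445; k=6: 2 − 2cos(12π/7) = 0.753.
Laplacian eigenvalues: [0.0, 0.753, 0.753, 2.445, 2.445, 3.8019, 3.8019]. Algebraic connectivity (smallest non-zero eigenvalue) = 0.753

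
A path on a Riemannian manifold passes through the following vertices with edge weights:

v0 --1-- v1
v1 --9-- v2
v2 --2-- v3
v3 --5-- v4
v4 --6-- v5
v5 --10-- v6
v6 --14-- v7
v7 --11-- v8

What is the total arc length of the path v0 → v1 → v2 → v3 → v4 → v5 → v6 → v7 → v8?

Arc length = 1 + 9 + 2 + 5 + 6 + 10 + 14 + 11 = 58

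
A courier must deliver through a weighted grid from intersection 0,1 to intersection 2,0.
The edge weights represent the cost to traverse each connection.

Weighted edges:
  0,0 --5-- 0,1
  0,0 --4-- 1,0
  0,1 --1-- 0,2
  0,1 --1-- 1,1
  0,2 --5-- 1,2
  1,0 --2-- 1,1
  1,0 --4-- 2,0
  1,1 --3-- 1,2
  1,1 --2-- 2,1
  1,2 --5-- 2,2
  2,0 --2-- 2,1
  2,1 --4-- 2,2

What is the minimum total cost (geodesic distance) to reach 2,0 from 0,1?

Shortest path: 0,1 → 1,1 → 2,1 → 2,0, total weight = 5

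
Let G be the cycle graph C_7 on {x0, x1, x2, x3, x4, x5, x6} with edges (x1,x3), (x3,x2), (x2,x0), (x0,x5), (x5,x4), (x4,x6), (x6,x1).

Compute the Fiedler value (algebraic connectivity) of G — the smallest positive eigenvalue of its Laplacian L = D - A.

The cycle graph C_n has Laplacian eigenvalues λ_k = 2 − 2cos(2πk/n), k = 0, 1, …, n−1. Here n = 7:
k=0: 2 − 2cos(0) = 0.0; k=1: 2 − 2cos(2π/7) = 0.753; k=2: 2 − 2cos(4π/7) = 2.445; k=3: 2 − 2cos(6π/7) = 3.8019; k=4: 2 − 2cos(8π/7) = 3.8019; k=5: 2 − 2cos(10π/7) = 2.445; k=6: 2 − 2cos(12π/7) = 0.753.
Laplacian eigenvalues: [0.0, 0.753, 0.753, 2.445, 2.445, 3.8019, 3.8019]. Algebraic connectivity (smallest non-zero eigenvalue) = 0.753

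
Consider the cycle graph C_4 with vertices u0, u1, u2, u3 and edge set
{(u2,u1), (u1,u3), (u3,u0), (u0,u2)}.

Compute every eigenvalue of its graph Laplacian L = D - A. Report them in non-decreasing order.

The cycle graph C_n has Laplacian eigenvalues λ_k = 2 − 2cos(2πk/n), k = 0, 1, …, n−1. Here n = 4:
k=0: 2 − 2cos(0) = 0.0; k=1: 2 − 2cos(π/2) = 2.0; k=2: 2 − 2cos(π) = 4.0; k=3: 2 − 2cos(3π/2) = 2.0.
Laplacian eigenvalues (increasing order): [0.0, 2.0, 2.0, 4.0]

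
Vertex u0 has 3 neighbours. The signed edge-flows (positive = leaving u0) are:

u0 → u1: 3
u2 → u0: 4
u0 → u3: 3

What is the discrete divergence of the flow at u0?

Divergence = sum of outgoing flows = 3 + (-4) + 3 = 2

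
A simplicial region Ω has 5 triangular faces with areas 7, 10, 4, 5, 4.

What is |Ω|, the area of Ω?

7 + 10 + 4 + 5 + 4 = 30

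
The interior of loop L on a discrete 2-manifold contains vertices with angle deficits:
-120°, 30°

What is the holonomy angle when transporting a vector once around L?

Holonomy = total enclosed curvature = (-120°) + 30° = -90°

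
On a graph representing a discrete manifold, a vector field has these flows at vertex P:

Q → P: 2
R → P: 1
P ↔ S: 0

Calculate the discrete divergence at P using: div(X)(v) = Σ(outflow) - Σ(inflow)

Divergence = sum of outgoing flows = (-2) + (-1) + 0 = -3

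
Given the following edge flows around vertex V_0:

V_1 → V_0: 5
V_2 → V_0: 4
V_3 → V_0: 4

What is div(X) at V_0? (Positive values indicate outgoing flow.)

Divergence = sum of outgoing flows = (-5) + (-4) + (-4) = -13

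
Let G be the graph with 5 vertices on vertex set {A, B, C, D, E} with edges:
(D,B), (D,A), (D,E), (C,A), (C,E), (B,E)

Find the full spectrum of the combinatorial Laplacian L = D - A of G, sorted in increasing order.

Degrees: deg(A) = 2, deg(B) = 2, deg(C) = 2, deg(D) = 3, deg(E) = 3.
L = D − A with rows/columns ordered (A, B, C, D, E):
  [ 2,  0, -1, -1,  0]
  [ 0,  2,  0, -1, -1]
  [-1,  0,  2,  0, -1]
  [-1, -1,  0,  3, -1]
  [ 0, -1, -1, -1,  3]
Characteristic polynomial: det(λI − L) = λ(λ² − 5λ + 5)(λ² − 7λ + 11).
Roots: λ = 0; (λ² − 5λ + 5) = 0 ⇒ λ = (5 ± √5)/2 ≈ 1.382, 3.618; (λ² − 7λ + 11) = 0 ⇒ λ = (7 ± √5)/2 ≈ 2.382, 4.618.
(Check: the roots sum (with multiplicity) to 12, matching trace L = Σdeg = 2·6 = 12.)
Laplacian eigenvalues (increasing order): [0.0, 1.382, 2.382, 3.618, 4.618]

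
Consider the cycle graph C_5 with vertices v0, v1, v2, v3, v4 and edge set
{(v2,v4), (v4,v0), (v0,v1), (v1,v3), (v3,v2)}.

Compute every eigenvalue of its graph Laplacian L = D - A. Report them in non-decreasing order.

The cycle graph C_n has Laplacian eigenvalues λ_k = 2 − 2cos(2πk/n), k = 0, 1, …, n−1. Here n = 5:
k=0: 2 − 2cos(0) = 0.0; k=1: 2 − 2cos(2π/5) = 1.382; k=2: 2 − 2cos(4π/5) = 3.618; k=3: 2 − 2cos(6π/5) = 3.618; k=4: 2 − 2cos(8π/5) = 1.382.
Laplacian eigenvalues (increasing order): [0.0, 1.382, 1.382, 3.618, 3.618]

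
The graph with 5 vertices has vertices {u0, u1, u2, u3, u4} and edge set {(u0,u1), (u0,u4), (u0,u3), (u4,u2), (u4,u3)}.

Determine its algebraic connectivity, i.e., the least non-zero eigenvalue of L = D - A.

Degrees: deg(u0) = 3, deg(u1) = 1, deg(u2) = 1, deg(u3) = 2, deg(u4) = 3.
L = D − A with rows/columns ordered (u0, u1, u2, u3, u4):
  [ 3, -1,  0, -1, -1]
  [-1,  1,  0,  0,  0]
  [ 0,  0,  1,  0, -1]
  [-1,  0,  0,  2, -1]
  [-1,  0, -1, -1,  3]
Characteristic polynomial: det(λI − L) = λ(λ² − 5λ + 3)(λ² − 5λ + 5).
Roots: λ = 0; (λ² − 5λ + 3) = 0 ⇒ λ = (5 ± √13)/2 ≈ 0.6972, 4.3028; (λ² − 5λ + 5) = 0 ⇒ λ = (5 ± √5)/2 ≈ 1.382, 3.618.
(Check: the roots sum (with multiplicity) to 10, matching trace L = Σdeg = 2·5 = 10.)
Laplacian eigenvalues: [0.0, 0.6972, 1.382, 3.618, 4.3028]. Algebraic connectivity (smallest non-zero eigenvalue) = 0.6972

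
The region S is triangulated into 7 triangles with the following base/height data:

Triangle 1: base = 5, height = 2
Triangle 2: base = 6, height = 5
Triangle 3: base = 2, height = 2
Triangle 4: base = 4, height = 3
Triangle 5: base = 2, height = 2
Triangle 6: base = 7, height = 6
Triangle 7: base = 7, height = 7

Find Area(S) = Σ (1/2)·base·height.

(1/2)×5×2 + (1/2)×6×5 + (1/2)×2×2 + (1/2)×4×3 + (1/2)×2×2 + (1/2)×7×6 + (1/2)×7×7 = 75.5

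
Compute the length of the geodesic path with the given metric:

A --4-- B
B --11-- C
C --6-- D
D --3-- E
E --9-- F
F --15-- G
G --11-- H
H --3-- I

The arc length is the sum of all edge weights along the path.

Arc length = 4 + 11 + 6 + 3 + 9 + 15 + 11 + 3 = 62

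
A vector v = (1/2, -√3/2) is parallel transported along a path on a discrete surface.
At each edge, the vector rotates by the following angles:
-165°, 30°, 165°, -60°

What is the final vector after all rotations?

Total rotation: (-165°) + 30° + 165° + (-60°) = -30°. Final vector: (0, -1)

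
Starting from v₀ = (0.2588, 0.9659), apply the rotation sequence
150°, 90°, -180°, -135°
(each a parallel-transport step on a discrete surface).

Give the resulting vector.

Total rotation: 150° + 90° + (-180°) + (-135°) = -75°. Final vector: (1, 0)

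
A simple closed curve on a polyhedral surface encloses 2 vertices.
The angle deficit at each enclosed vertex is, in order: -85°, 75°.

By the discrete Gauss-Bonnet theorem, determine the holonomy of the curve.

Holonomy = total enclosed curvature = (-85°) + 75° = -10°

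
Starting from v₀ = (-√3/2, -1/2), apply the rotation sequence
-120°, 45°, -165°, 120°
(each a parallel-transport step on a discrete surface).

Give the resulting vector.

Total rotation: (-120°) + 45° + (-165°) + 120° = -120°. Final vector: (0, 1)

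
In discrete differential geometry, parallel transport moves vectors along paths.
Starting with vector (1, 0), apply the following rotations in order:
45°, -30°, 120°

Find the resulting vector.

Total rotation: 45° + (-30°) + 120° = 135°. Final vector: (-0.7071, 0.7071)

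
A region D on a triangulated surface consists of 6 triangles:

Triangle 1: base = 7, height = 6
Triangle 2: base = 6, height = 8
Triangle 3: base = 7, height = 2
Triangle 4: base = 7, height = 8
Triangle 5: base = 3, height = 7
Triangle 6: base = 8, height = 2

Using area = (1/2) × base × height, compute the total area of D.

(1/2)×7×6 + (1/2)×6×8 + (1/2)×7×2 + (1/2)×7×8 + (1/2)×3×7 + (1/2)×8×2 = 98.5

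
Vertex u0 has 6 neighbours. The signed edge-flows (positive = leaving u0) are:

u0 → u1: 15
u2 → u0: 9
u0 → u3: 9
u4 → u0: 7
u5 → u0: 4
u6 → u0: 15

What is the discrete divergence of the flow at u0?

Divergence = sum of outgoing flows = 15 + (-9) + 9 + (-7) + (-4) + (-15) = -11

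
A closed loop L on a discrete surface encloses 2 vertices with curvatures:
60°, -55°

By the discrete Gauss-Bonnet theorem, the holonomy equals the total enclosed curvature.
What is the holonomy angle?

Holonomy = total enclosed curvature = 60° + (-55°) = 5°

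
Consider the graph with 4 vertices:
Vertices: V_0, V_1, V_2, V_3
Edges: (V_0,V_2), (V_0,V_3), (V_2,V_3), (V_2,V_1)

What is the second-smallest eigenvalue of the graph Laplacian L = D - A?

Degrees: deg(V_0) = 2, deg(V_1) = 1, deg(V_2) = 3, deg(V_3) = 2.
L = D − A with rows/columns ordered (V_0, V_1, V_2, V_3):
  [ 2,  0, -1, -1]
  [ 0,  1, -1,  0]
  [-1, -1,  3, -1]
  [-1,  0, -1,  2]
Characteristic polynomial: det(λI − L) = λ(λ − 1)(λ − 3)(λ − 4).
Roots: λ = 0; (λ − 1) = 0 ⇒ λ = 1; (λ − 3) = 0 ⇒ λ = 3; (λ − 4) = 0 ⇒ λ = 4.
(Check: the roots sum (with multiplicity) to 8, matching trace L = Σdeg = 2·4 = 8.)
Laplacian eigenvalues: [0.0, 1.0, 3.0, 4.0]. Algebraic connectivity (smallest non-zero eigenvalue) = 1.0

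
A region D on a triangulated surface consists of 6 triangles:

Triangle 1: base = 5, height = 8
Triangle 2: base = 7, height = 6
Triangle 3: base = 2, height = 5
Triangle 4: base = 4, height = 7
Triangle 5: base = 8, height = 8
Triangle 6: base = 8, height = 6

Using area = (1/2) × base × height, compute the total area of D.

(1/2)×5×8 + (1/2)×7×6 + (1/2)×2×5 + (1/2)×4×7 + (1/2)×8×8 + (1/2)×8×6 = 116.0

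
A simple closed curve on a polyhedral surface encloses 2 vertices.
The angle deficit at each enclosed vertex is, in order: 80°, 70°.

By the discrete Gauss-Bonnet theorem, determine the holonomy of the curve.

Holonomy = total enclosed curvature = 80° + 70° = 150°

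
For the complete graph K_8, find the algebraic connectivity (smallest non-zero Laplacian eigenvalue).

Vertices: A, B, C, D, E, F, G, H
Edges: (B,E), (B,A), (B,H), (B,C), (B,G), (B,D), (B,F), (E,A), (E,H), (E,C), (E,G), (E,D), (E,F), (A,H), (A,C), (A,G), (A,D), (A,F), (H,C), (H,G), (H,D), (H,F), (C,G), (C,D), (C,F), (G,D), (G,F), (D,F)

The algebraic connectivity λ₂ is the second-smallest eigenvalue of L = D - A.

For the complete graph K_n, L = nI − J (J = all-ones matrix). J has eigenvalues n (once, eigenvector 𝟙) and 0 (multiplicity n−1), so L has eigenvalues 0 (once) and n (multiplicity n−1). Here n = 8: eigenvalue 0 once and 8 with multiplicity 7.
Laplacian eigenvalues: [0.0, 8.0, 8.0, 8.0, 8.0, 8.0, 8.0, 8.0]. Algebraic connectivity (smallest non-zero eigenvalue) = 8.0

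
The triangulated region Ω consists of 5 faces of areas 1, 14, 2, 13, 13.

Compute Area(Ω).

1 + 14 + 2 + 13 + 13 = 43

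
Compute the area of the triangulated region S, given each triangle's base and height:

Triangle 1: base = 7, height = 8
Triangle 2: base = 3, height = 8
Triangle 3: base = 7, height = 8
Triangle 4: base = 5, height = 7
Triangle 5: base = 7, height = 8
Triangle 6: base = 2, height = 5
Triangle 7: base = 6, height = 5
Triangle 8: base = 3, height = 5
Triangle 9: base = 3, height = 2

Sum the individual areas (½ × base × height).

(1/2)×7×8 + (1/2)×3×8 + (1/2)×7×8 + (1/2)×5×7 + (1/2)×7×8 + (1/2)×2×5 + (1/2)×6×5 + (1/2)×3×5 + (1/2)×3×2 = 144.0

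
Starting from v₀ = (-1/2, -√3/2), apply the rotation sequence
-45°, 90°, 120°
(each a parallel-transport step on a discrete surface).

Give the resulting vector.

Total rotation: (-45°) + 90° + 120° = 165°. Final vector: (0.7071, 0.7071)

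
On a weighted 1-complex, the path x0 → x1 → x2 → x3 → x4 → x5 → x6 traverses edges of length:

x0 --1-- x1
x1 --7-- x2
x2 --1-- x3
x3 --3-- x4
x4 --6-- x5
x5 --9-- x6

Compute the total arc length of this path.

Arc length = 1 + 7 + 1 + 3 + 6 + 9 = 27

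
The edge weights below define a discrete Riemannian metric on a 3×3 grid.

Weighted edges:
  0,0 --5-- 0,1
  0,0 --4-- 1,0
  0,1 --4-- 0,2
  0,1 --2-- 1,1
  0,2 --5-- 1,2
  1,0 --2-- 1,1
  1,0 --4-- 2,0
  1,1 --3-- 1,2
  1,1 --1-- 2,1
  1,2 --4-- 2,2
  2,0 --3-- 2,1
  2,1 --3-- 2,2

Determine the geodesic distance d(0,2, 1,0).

Shortest path: 0,2 → 0,1 → 1,1 → 1,0, total weight = 8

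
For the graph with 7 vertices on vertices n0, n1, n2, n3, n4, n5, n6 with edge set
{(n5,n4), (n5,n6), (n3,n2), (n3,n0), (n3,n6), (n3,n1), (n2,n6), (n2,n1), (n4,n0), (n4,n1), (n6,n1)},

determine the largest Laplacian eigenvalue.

Degrees: deg(n0) = 2, deg(n1) = 4, deg(n2) = 3, deg(n3) = 4, deg(n4) = 3, deg(n5) = 2, deg(n6) = 4.
L = D − A with rows/columns ordered (n0, n1, n2, n3, n4, n5, n6):
  [ 2,  0,  0, -1, -1,  0,  0]
  [ 0,  4, -1, -1, -1,  0, -1]
  [ 0, -1,  3, -1,  0,  0, -1]
  [-1, -1, -1,  4,  0,  0, -1]
  [-1, -1,  0,  0,  3, -1,  0]
  [ 0,  0,  0,  0, -1,  2, -1]
  [ 0, -1, -1, -1,  0, -1,  4]
Characteristic polynomial: det(λI − L) = λ(λ² − 6λ + 7)(λ² − 7λ + 9)(λ² − 9λ + 19).
Roots: λ = 0; (λ² − 6λ + 7) = 0 ⇒ λ = 3 ± √2 ≈ 1.5858, 4.4142; (λ² − 7λ + 9) = 0 ⇒ λ = (7 ± √13)/2 ≈ 1.6972, 5.3028; (λ² − 9λ + 19) = 0 ⇒ λ = (9 ± √5)/2 ≈ 3.382, 5.618.
(Check: the roots sum (with multiplicity) to 22, matching trace L = Σdeg = 2·11 = 22.)
Laplacian eigenvalues: [0.0, 1.5858, 1.6972, 3.382, 4.4142, 5.3028, 5.618]. Largest eigenvalue (spectral radius) = 5.618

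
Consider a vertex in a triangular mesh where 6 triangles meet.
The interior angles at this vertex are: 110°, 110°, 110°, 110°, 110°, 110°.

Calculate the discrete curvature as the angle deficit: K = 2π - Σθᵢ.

Sum of angles = 660°. K = 360° - 660° = -300°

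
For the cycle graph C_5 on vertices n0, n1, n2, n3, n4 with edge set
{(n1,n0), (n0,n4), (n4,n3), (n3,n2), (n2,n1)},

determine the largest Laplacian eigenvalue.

The cycle graph C_n has Laplacian eigenvalues λ_k = 2 − 2cos(2πk/n), k = 0, 1, …, n−1. Here n = 5:
k=0: 2 − 2cos(0) = 0.0; k=1: 2 − 2cos(2π/5) = 1.382; k=2: 2 − 2cos(4π/5) = 3.618; k=3: 2 − 2cos(6π/5) = 3.618; k=4: 2 − 2cos(8π/5) = 1.382.
Laplacian eigenvalues: [0.0, 1.382, 1.382, 3.618, 3.618]. Largest eigenvalue (spectral radius) = 3.618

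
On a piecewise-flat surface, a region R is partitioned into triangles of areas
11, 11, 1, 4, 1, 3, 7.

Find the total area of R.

11 + 11 + 1 + 4 + 1 + 3 + 7 = 38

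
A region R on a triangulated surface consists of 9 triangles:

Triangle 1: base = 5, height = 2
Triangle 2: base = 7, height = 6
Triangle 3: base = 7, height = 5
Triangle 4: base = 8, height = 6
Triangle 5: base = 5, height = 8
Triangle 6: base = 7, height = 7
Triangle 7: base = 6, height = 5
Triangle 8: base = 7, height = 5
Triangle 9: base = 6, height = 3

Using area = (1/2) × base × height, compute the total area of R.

(1/2)×5×2 + (1/2)×7×6 + (1/2)×7×5 + (1/2)×8×6 + (1/2)×5×8 + (1/2)×7×7 + (1/2)×6×5 + (1/2)×7×5 + (1/2)×6×3 = 153.5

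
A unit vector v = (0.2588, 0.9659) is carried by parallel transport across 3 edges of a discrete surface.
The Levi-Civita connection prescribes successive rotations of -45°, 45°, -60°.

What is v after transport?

Total rotation: (-45°) + 45° + (-60°) = -60°. Final vector: (0.9659, 0.2588)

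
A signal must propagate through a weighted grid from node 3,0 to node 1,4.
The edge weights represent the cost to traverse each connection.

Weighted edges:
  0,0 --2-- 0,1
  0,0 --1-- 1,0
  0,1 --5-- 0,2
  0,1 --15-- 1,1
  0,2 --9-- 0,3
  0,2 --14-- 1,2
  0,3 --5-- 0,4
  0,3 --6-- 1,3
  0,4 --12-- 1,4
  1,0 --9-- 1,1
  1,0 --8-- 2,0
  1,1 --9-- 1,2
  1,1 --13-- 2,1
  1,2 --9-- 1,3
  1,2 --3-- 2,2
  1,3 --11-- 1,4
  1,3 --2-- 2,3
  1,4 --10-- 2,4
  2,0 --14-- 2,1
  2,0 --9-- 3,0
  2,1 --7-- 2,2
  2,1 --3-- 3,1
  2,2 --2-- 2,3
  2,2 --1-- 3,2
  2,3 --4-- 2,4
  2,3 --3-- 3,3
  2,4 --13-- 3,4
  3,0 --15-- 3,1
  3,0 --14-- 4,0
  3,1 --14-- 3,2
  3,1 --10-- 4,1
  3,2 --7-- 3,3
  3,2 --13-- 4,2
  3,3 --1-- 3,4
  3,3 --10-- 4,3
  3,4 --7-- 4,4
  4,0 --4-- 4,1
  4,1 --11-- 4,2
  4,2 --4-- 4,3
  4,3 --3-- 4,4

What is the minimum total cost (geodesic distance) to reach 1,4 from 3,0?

Shortest path: 3,0 → 3,1 → 2,1 → 2,2 → 2,3 → 1,3 → 1,4, total weight = 40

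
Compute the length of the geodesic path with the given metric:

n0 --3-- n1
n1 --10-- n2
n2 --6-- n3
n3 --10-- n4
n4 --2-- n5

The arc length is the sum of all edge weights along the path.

Arc length = 3 + 10 + 6 + 10 + 2 = 31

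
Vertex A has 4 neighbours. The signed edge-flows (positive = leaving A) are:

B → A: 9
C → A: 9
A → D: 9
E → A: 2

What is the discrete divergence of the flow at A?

Divergence = sum of outgoing flows = (-9) + (-9) + 9 + (-2) = -11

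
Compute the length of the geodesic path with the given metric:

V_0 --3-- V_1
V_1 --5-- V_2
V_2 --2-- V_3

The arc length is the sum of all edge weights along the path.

Arc length = 3 + 5 + 2 = 10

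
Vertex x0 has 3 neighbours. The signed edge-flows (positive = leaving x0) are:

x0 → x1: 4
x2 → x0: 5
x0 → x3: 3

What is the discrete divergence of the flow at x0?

Divergence = sum of outgoing flows = 4 + (-5) + 3 = 2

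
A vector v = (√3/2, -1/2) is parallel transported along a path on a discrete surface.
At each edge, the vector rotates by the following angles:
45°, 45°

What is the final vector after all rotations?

Total rotation: 45° + 45° = 90°. Final vector: (0.5000, 0.8660)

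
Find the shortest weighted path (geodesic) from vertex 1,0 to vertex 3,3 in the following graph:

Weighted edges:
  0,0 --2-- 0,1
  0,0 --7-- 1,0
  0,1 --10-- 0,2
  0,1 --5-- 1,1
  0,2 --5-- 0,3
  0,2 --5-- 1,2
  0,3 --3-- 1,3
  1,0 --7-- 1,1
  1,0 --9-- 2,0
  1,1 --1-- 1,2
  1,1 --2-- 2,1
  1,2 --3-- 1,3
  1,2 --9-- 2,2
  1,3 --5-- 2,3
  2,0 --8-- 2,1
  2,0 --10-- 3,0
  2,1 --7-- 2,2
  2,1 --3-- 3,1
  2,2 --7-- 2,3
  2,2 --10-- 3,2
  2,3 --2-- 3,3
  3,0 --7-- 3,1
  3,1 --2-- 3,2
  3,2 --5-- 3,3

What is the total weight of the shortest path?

Shortest path: 1,0 → 1,1 → 1,2 → 1,3 → 2,3 → 3,3, total weight = 18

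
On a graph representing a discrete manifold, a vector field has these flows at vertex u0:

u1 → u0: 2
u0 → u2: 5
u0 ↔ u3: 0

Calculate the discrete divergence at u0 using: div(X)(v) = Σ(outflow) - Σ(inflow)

Divergence = sum of outgoing flows = (-2) + 5 + 0 = 3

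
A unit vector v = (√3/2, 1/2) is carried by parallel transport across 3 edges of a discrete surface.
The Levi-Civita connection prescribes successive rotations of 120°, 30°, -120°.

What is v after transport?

Total rotation: 120° + 30° + (-120°) = 30°. Final vector: (0.5000, 0.8660)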